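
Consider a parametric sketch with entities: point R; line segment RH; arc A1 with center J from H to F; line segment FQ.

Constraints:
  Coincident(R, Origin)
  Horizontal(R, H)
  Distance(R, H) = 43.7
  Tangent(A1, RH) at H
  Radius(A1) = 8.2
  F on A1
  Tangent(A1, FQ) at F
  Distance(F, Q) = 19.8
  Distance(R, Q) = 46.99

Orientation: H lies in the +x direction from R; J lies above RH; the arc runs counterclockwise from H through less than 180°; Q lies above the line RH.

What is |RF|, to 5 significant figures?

51.765

Checks: |JF| = 8.200 ✓; ∠(JF, FQ) = 90.00° ✓; |FQ| = 19.80 ✓; |RQ| = 46.99 ✓.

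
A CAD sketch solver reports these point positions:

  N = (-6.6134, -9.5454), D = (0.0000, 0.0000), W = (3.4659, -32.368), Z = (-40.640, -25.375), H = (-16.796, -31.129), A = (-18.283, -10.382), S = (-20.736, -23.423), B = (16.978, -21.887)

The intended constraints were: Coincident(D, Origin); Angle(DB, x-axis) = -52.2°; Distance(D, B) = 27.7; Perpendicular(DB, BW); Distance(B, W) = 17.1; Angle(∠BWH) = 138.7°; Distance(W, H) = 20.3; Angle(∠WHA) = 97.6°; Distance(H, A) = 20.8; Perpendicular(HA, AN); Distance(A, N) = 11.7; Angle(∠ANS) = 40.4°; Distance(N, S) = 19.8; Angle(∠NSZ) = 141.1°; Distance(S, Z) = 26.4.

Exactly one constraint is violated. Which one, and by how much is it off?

Distance(S, Z) = 26.4 — off by 6.40.

D = (0.00, 0.00) ✓; DB at -52.20° ✓; |DB| = 27.70 ✓; ∠(DB, BW) = 90.00° ✓; |BW| = 17.10 ✓; ∠BWH = 138.7° ✓; |WH| = 20.30 ✓; ∠WHA = 97.60° ✓; |HA| = 20.80 ✓; ∠(HA, AN) = 90.00° ✓; |AN| = 11.70 ✓; ∠ANS = 40.40° ✓; |NS| = 19.80 ✓; ∠NSZ = 141.1° ✓; |SZ| = 20.00 ✗.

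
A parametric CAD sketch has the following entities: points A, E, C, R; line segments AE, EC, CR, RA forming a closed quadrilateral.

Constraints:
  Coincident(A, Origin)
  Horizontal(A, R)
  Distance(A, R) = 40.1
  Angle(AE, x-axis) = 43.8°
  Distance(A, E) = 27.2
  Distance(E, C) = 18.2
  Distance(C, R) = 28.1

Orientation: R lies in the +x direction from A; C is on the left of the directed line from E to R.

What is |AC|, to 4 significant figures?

45.05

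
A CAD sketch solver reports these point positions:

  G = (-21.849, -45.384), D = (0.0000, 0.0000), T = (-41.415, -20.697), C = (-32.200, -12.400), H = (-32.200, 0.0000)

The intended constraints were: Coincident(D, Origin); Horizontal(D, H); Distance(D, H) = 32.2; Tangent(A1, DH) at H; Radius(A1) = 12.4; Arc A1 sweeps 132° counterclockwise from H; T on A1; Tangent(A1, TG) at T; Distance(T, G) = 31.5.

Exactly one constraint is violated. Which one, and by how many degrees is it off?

Tangent(A1, TG) at T — off by 3.60°.

D = (0.00, 0.00) ✓; D.y = 0.00, H.y = 0.00 ✓; |DH| = 32.20 ✓; ∠(CH, HD) = 90.00° ✓; |CH| = 12.40 ✓; bearing(C→T) − bearing(C→H) = 132.0° ✓; |CT| = 12.40 ✓; ∠(CT, TG) = 93.60° ✗; |TG| = 31.50 ✓.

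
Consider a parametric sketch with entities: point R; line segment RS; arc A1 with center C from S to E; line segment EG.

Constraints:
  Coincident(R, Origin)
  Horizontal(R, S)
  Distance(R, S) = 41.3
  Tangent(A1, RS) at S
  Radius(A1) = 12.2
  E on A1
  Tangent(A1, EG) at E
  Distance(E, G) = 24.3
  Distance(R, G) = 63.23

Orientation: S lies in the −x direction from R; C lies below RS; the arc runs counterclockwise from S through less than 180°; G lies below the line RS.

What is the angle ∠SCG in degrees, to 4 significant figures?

159.6°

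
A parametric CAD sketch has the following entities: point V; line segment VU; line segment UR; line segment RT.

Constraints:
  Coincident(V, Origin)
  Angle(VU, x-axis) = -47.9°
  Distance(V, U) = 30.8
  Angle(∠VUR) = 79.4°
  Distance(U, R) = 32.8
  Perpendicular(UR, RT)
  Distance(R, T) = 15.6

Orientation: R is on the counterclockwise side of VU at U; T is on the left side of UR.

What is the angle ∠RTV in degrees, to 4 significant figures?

118.4°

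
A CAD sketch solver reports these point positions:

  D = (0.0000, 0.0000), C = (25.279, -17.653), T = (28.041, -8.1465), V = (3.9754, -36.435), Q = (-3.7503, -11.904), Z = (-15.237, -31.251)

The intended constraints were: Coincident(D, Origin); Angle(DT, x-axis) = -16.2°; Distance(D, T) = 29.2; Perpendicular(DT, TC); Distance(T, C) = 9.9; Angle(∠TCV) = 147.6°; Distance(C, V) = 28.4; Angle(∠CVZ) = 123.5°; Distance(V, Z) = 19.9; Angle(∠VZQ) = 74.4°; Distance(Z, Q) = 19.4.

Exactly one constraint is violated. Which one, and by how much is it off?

Distance(Z, Q) = 19.4 — off by 3.10.

D = (0.00, 0.00) ✓; DT at -16.20° ✓; |DT| = 29.20 ✓; ∠(DT, TC) = 90.00° ✓; |TC| = 9.900 ✓; ∠TCV = 147.6° ✓; |CV| = 28.40 ✓; ∠CVZ = 123.5° ✓; |VZ| = 19.90 ✓; ∠VZQ = 74.40° ✓; |ZQ| = 22.50 ✗.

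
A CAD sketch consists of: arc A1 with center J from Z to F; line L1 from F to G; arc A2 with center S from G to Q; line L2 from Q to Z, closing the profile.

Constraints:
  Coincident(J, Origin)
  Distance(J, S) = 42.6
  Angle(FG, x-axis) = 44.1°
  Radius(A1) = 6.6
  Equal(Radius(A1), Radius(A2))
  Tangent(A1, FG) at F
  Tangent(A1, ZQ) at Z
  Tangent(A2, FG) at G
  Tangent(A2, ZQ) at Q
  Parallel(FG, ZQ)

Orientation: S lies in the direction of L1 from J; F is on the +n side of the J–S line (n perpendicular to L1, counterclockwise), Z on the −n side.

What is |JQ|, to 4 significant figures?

43.11

Tangency of A1 to both parallel lines with radius 6.6 puts F and Z at J ± 6.6·n: F = (-4.593, 4.740), Z = (4.593, -4.740). Equal radii place G and Q the same way about S: G = S + 6.6·n = (26.00, 34.39), Q = S − 6.6·n = (35.19, 24.91). Then |JQ| = |Q − J| = 43.11.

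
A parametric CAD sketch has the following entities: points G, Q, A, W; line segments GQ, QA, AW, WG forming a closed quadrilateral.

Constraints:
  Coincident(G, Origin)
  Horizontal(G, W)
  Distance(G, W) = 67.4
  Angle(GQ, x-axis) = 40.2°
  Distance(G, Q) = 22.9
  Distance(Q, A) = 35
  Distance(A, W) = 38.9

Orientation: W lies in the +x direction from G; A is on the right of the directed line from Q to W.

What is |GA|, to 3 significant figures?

36.5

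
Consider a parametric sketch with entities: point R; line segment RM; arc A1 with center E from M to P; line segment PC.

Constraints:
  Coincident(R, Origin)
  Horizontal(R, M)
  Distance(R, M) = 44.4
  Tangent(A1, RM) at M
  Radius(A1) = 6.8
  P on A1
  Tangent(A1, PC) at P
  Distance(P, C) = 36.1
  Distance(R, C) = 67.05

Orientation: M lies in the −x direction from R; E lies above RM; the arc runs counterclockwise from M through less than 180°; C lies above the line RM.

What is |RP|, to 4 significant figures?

39.22

R is at the origin; RM is horizontal with |RM| = 44.4 and M on the −x side, so M = (-44.40, 0.000). A1 meets RM tangentially, so EM is at right angles to RM, so E = M + (0, 6.8) = (-44.40, 6.800). Since EP ⟂ PC (tangency), |EC| = √(6.8² + 36.1²) = 36.73 regardless of where P sits on A1. So C lies on both circle(R, 67.05) and circle(E, 36.73); the above-RM intersection is C = (-51.59, 42.82). P is the foot of the tangent from C: P = (-38.09, 9.343).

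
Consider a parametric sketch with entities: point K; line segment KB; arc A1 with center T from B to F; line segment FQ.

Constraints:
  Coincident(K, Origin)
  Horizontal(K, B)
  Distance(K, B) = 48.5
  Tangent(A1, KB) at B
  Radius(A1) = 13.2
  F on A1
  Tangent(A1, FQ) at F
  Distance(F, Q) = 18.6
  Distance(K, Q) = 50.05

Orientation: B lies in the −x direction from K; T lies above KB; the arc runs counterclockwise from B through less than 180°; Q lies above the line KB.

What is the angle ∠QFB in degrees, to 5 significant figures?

131.76°

Checks: |TF| = 13.20 ✓; ∠(TF, FQ) = 90.00° ✓; |FQ| = 18.60 ✓; |KQ| = 50.05 ✓.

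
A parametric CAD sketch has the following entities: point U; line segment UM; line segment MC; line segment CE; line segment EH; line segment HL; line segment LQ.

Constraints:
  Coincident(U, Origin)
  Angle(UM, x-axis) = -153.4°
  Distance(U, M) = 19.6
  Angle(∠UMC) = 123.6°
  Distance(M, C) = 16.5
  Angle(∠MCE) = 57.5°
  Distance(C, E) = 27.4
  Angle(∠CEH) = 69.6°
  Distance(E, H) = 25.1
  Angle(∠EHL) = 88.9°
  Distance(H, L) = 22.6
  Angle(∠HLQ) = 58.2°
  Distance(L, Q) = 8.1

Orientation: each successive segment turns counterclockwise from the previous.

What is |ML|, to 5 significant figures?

11.320

∠CEH = 69.6° gives EH at 135.90° from the x-axis; with |EH| = 25.1, H = (-12.830, 4.1103). ∠EHL = 88.9° gives HL at -133.00° from the x-axis; with |HL| = 22.6, L = (-28.244, -12.418). Then |ML| = |L − M| = 11.320.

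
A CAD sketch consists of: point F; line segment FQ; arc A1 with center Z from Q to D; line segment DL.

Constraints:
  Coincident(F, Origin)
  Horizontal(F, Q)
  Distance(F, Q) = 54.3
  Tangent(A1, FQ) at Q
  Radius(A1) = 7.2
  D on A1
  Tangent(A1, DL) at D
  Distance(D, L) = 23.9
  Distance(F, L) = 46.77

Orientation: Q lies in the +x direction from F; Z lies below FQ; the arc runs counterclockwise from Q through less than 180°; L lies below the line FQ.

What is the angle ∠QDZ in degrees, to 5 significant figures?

56.232°

Checks: |FQ| = 54.30 ✓; |ZD| = 7.200 ✓; ∠(ZD, DL) = 90.00° ✓; |DL| = 23.90 ✓; |FL| = 46.77 ✓.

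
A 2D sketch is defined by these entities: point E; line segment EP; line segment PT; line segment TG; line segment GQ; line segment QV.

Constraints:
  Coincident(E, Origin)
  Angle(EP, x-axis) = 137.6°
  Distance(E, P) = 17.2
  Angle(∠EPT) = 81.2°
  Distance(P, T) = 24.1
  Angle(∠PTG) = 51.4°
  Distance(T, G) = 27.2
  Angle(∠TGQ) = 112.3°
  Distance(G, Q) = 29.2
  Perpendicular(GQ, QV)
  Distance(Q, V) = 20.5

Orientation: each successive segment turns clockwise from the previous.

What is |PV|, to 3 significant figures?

16.5

E is at the origin; EP runs at 137.6° with length 17.2, so P = (-12.7, 11.6). ∠EPT = 81.2° gives PT at 38.8° from the x-axis; with |PT| = 24.1, T = (6.08, 26.7). ∠PTG = 51.4° gives TG at -89.8° from the x-axis; with |TG| = 27.2, G = (6.18, -0.501). ∠TGQ = 112.3° gives GQ at -158° from the x-axis; with |GQ| = 29.2, Q = (-20.8, -11.7). GQ is perpendicular to QV, so QV runs at 112°; with |QV| = 20.5, V = (-28.6, 7.26). Then |PV| = |V − P| = 16.5.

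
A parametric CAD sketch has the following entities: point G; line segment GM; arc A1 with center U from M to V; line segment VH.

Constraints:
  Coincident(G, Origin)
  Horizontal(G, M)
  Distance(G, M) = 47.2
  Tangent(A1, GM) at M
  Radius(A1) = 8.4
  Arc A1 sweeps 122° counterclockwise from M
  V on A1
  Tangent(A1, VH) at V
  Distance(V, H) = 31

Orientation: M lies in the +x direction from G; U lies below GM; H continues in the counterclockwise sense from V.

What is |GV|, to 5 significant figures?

42.087

G is at the origin; GM is horizontal with |GM| = 47.2 and M on the +x side, so M = (47.200, 0.0000). The tangent condition forces UM to be normal to GM, so U = M + (0, -8.4) = (47.200, -8.4000). On A1, M sits at bearing 90° from U; a 122° counterclockwise sweep puts V at bearing 212°, so V = U + 8.4·(cos 212°, sin 212°) = (40.076, -12.851). Then |GV| = |V − G| = 42.087.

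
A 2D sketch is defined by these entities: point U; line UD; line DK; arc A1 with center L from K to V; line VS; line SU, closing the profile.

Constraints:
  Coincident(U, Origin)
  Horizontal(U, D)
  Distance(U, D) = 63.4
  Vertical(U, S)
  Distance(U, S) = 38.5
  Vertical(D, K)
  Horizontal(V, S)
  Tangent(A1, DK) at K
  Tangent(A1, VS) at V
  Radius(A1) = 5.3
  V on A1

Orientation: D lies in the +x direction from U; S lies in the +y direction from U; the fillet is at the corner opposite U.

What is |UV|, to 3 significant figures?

69.7

U is at the origin; UD is horizontal with |UD| = 63.4 and D on the +x side, so D = (63.4, 0.00). US is vertical with |US| = 38.5 and S on the +y side, so S = (0.00, 38.5). The virtual corner opposite U is at (63.4, 38.5). A1 meets DK tangentially, so LK is at right angles to DK and since A1 is tangent to VS there, LV ⟂ VS, with radius 5.3, so the center L sits 5.3 in from both sides at L = (58.1, 33.2). That places the tangent points at K = (63.4, 33.2) on DK and V = (58.1, 38.5) on VS. Then |UV| = |V − U| = 69.7.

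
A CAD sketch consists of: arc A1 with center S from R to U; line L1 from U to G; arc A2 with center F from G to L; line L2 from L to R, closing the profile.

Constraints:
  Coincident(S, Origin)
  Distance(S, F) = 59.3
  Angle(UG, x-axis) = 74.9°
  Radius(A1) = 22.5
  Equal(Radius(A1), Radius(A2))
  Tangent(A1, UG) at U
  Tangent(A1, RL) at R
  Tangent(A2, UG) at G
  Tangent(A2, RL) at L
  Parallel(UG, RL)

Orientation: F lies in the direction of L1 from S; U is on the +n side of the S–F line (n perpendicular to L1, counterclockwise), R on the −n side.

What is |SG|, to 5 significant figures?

63.425

The slot axis is L1's direction at 74.9°, so u = (cos 74.9°, sin 74.9°) = (0.26050, 0.96547) and n = (−sin 74.9°, cos 74.9°) = (-0.96547, 0.26050). S is at the origin and F lies 59.3 along u from S, so F = 59.3·u = (15.448, 57.253). Tangency of A1 to both parallel lines with radius 22.5 puts U and R at S ± 22.5·n: U = (-21.723, 5.8614), R = (21.723, -5.8614). Equal radii place G and L the same way about F: G = F + 22.5·n = (-6.2752, 63.114), L = F − 22.5·n = (37.171, 51.391). Then |SG| = |G − S| = 63.425.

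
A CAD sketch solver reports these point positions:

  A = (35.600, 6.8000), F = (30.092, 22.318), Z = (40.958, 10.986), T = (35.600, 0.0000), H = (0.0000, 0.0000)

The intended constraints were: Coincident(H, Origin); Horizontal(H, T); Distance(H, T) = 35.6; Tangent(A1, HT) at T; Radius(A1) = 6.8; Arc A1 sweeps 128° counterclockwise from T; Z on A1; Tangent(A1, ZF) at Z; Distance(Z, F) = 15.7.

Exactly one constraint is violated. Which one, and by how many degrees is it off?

Tangent(A1, ZF) at Z — off by 5.80°.

H = (0.00, 0.00) ✓; H.y = 0.00, T.y = 0.00 ✓; |HT| = 35.60 ✓; ∠(AT, TH) = 90.00° ✓; |AT| = 6.800 ✓; bearing(A→Z) − bearing(A→T) = 128.0° ✓; |AZ| = 6.799 ✓; ∠(AZ, ZF) = 84.20° ✗; |ZF| = 15.70 ✓.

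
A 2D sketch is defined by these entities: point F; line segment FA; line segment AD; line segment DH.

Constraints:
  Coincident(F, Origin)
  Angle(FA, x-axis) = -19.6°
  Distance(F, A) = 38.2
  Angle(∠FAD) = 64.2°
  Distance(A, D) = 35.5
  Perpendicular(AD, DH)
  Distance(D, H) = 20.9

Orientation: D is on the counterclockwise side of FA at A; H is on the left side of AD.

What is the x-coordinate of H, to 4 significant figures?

11.37

∠FAD = 64.2°, so AD runs at -19.6° + (180° − 64.2°) = 96.20° from the x-axis; with |AD| = 35.5, D = A + 35.5·(cos 96.20°, sin 96.20°) = (32.15, 22.48). AD ⟂ DH; with |DH| = 20.9 on the left of AD, H = D + 20.9·(-0.9942, -0.1080) = (11.37, 20.22). So H.x = 11.37.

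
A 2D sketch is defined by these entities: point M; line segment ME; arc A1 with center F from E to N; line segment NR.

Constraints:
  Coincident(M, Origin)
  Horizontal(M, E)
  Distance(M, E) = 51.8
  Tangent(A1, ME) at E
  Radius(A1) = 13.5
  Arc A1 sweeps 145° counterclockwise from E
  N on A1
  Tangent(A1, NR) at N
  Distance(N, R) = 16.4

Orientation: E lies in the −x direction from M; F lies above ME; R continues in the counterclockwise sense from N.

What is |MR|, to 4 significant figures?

66.77

On A1, E sits at bearing -90° from F; a 145° counterclockwise sweep puts N at bearing 55°, so N = F + 13.5·(cos 55°, sin 55°) = (-44.06, 24.56). Since A1 is tangent to NR there, FN ⟂ NR, so NR runs along (−sin 55°, cos 55°); with |NR| = 16.4, R = (-57.49, 33.97). Then |MR| = |R − M| = 66.77.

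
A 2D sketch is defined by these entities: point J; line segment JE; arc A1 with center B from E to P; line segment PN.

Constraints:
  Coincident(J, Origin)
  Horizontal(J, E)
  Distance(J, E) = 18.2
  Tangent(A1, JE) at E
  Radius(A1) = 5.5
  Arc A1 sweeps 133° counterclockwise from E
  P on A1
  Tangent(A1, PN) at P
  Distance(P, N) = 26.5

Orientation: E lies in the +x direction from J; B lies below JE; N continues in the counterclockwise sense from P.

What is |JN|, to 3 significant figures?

43.1

On A1, E sits at bearing 90° from B; a 133° counterclockwise sweep puts P at bearing 223°, so P = B + 5.5·(cos 223°, sin 223°) = (14.2, -9.25). The tangent condition forces BP to be normal to PN, so PN runs along (−sin 223°, cos 223°); with |PN| = 26.5, N = (32.3, -28.6). Then |JN| = |N − J| = 43.1.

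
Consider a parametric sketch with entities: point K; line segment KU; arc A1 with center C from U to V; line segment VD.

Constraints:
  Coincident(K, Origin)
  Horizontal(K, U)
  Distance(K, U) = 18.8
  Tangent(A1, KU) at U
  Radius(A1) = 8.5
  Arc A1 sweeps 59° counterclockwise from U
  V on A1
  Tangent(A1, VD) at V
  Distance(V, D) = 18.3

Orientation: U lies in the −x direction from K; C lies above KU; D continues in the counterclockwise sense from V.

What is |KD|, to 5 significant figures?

19.918

K is at the origin; KU is horizontal with |KU| = 18.8 and U on the −x side, so U = (-18.800, 0.0000). Tangency of A1 to KU means the radius CU is perpendicular to KU, so C = U + (0, 8.5) = (-18.800, 8.5000). On A1, U sits at bearing -90° from C; a 59° counterclockwise sweep puts V at bearing -31°, so V = C + 8.5·(cos -31°, sin -31°) = (-11.514, 4.1222). Tangency of A1 to VD means the radius CV is perpendicular to VD, so VD runs along (−sin -31°, cos -31°); with |VD| = 18.3, D = (-2.0889, 19.808). Then |KD| = |D − K| = 19.918.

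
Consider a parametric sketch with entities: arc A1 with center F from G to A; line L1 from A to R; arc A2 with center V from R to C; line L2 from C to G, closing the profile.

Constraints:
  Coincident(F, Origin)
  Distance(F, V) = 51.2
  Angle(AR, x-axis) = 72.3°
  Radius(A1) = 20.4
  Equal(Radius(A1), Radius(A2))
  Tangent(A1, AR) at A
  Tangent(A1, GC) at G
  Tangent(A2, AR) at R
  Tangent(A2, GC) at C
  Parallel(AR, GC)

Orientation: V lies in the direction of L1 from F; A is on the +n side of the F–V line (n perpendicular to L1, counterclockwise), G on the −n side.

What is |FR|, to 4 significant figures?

55.11

The slot axis is L1's direction at 72.3°, so u = (cos 72.3°, sin 72.3°) = (0.3040, 0.9527) and n = (−sin 72.3°, cos 72.3°) = (-0.9527, 0.3040). F is at the origin and V lies 51.2 along u from F, so V = 51.2·u = (15.57, 48.78). Tangency of A1 to both parallel lines with radius 20.4 puts A and G at F ± 20.4·n: A = (-19.43, 6.202), G = (19.43, -6.202). Equal radii place R and C the same way about V: R = V + 20.4·n = (-3.868, 54.98), C = V − 20.4·n = (35.00, 42.57). Then |FR| = |R − F| = 55.11.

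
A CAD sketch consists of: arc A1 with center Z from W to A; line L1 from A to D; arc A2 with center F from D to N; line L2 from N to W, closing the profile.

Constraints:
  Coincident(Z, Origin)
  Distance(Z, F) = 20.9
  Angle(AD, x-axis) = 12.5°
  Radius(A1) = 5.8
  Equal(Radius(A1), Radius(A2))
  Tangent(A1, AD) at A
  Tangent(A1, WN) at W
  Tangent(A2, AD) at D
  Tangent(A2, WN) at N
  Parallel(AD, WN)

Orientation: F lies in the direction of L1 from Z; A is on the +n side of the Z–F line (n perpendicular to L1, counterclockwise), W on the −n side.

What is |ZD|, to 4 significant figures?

21.69

The slot axis is L1's direction at 12.5°, so u = (cos 12.5°, sin 12.5°) = (0.9763, 0.2164) and n = (−sin 12.5°, cos 12.5°) = (-0.2164, 0.9763). Z is at the origin and F lies 20.9 along u from Z, so F = 20.9·u = (20.40, 4.524). Tangency of A1 to both parallel lines with radius 5.8 puts A and W at Z ± 5.8·n: A = (-1.255, 5.663), W = (1.255, -5.663). Equal radii place D and N the same way about F: D = F + 5.8·n = (19.15, 10.19), N = F − 5.8·n = (21.66, -1.139). Then |ZD| = |D − Z| = 21.69.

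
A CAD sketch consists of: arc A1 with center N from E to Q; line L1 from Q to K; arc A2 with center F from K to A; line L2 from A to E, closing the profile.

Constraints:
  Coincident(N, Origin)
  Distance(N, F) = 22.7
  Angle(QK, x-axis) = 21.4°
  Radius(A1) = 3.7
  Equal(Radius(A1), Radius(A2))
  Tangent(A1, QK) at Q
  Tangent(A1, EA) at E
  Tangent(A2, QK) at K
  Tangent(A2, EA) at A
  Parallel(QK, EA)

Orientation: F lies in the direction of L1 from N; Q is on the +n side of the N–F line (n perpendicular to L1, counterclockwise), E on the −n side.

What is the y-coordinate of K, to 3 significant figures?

11.7

The slot axis is L1's direction at 21.4°, so u = (cos 21.4°, sin 21.4°) = (0.931, 0.365) and n = (−sin 21.4°, cos 21.4°) = (-0.365, 0.931). N is at the origin and F lies 22.7 along u from N, so F = 22.7·u = (21.1, 8.28). Tangency of A1 to both parallel lines with radius 3.7 puts Q and E at N ± 3.7·n: Q = (-1.35, 3.44), E = (1.35, -3.44). Equal radii place K and A the same way about F: K = F + 3.7·n = (19.8, 11.7), A = F − 3.7·n = (22.5, 4.84). So K.y = 11.7.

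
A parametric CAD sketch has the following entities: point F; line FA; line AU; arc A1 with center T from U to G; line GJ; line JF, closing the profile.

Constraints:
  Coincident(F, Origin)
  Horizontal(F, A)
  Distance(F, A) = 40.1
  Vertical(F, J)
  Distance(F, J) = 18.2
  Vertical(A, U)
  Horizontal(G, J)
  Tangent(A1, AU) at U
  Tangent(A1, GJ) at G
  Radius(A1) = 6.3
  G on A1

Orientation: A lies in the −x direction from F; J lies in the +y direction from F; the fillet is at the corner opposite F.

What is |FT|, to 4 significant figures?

35.83

F and J share the same x with |FJ| = 18.2 and J on the +y side, so J = (0.000, 18.20). The virtual corner opposite F is at (-40.10, 18.20). Tangency of A1 to AU means the radius TU is perpendicular to AU and A1 meets GJ tangentially, so TG is at right angles to GJ, with radius 6.3, so the center T sits 6.3 in from both sides at T = (-33.80, 11.90). Then |FT| = |T − F| = 35.83.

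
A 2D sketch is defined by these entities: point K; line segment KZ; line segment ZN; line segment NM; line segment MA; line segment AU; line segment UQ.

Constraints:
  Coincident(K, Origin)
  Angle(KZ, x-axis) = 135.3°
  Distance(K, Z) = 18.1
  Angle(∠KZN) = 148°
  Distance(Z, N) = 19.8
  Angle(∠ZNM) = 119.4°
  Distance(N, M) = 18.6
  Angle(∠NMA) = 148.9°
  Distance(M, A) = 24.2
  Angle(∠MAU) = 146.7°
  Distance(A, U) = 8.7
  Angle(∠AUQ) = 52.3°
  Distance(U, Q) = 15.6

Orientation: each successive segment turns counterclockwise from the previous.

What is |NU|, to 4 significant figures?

47.64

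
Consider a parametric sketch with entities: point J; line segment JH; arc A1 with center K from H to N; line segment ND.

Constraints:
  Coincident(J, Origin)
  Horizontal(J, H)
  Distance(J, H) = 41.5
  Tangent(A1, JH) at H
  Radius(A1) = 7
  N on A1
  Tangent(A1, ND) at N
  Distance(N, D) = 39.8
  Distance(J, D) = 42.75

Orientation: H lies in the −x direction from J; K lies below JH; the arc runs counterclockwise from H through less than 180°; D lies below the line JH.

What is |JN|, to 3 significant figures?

47.8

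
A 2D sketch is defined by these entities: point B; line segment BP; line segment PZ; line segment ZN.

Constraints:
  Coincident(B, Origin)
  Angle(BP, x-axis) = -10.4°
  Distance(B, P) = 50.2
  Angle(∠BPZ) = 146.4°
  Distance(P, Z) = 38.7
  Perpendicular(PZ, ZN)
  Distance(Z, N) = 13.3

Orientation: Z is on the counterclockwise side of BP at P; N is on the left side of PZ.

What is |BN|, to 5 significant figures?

81.804

B is at the origin; BP runs at -10.4° with length 50.2, so P = 50.2·(cos -10.4°, sin -10.4°) = (49.375, -9.0621). ∠BPZ = 146.4°, so PZ runs at -10.4° + (180° − 146.4°) = 23.200° from the x-axis; with |PZ| = 38.7, Z = P + 38.7·(cos 23.200°, sin 23.200°) = (84.946, 6.1835). PZ is perpendicular to ZN; with |ZN| = 13.3 on the left of PZ, N = Z + 13.3·(-0.39394, 0.91914) = (79.706, 18.408). Then |BN| = |N − B| = 81.804.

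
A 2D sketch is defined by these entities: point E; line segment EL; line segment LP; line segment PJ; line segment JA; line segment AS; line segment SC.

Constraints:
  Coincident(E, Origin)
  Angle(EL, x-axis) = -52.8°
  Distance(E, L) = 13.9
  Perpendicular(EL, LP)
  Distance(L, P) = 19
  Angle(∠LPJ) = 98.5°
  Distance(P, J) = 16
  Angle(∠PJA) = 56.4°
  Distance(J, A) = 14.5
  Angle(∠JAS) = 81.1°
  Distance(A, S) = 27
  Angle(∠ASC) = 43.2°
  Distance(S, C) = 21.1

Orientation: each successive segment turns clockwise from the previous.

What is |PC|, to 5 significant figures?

11.193

E is at the origin; EL runs at -52.8° with length 13.9, so L = (8.4039, -11.072). EL is perpendicular to LP, so LP runs at -142.80°; with |LP| = 19.0, P = (-6.7301, -22.559). ∠LPJ = 98.5° gives PJ at 135.70° from the x-axis; with |PJ| = 16.0, J = (-18.181, -11.385). ∠PJA = 56.4° gives JA at 12.100° from the x-axis; with |JA| = 14.5, A = (-4.0034, -8.3450). ∠JAS = 81.1° gives AS at -86.800° from the x-axis; with |AS| = 27.0, S = (-2.4962, -35.303). ∠ASC = 43.2° gives SC at 136.40° from the x-axis; with |SC| = 21.1, C = (-17.776, -20.752). Then |PC| = |C − P| = 11.193.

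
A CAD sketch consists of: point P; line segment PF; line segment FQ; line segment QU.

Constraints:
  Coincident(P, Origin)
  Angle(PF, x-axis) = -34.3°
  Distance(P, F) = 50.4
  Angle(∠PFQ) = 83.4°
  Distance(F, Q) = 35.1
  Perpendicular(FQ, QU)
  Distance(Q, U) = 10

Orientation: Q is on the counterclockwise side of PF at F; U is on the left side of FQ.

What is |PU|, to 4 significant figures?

49.64

P is at the origin; PF runs at -34.3° with length 50.4, so F = 50.4·(cos -34.3°, sin -34.3°) = (41.64, -28.40). ∠PFQ = 83.4°, so FQ runs at -34.3° + (180° − 83.4°) = 62.30° from the x-axis; with |FQ| = 35.1, Q = F + 35.1·(cos 62.30°, sin 62.30°) = (57.95, 2.676). FQ ⟂ QU; with |QU| = 10.0 on the left of FQ, U = Q + 10.0·(-0.8854, 0.4648) = (49.10, 7.324). Then |PU| = |U − P| = 49.64.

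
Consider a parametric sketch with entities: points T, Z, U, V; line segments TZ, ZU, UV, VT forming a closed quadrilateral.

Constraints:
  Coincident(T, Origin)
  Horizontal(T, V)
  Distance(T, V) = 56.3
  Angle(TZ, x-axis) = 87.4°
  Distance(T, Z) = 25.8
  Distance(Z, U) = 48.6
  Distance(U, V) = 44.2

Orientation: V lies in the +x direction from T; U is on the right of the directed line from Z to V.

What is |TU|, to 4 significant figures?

26.37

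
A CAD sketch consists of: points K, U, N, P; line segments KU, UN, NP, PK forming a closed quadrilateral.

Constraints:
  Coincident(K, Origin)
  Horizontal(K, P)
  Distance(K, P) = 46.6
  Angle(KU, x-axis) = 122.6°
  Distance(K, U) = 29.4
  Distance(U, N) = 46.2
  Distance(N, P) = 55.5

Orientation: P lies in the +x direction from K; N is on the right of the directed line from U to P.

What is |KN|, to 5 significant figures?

20.804

K is at the origin; K and P share the same y with |KP| = 46.6 and P in +x, so P = (46.6, 0). KU runs at 122.6° with |KU| = 29.4, so U = (-15.840, 24.768). N is determined by |UN| = 46.2 and |NP| = 55.5 together: it lies at the intersection of circle(U, 46.2) and circle(P, 55.5). With |UP| = 67.173, the foot of the radical line on UP is 26.546 from U and the perpendicular offset is √(46.2² − 26.546²) = 37.812. Taking the right-of-UP solution: N = (-5.1060, -20.168).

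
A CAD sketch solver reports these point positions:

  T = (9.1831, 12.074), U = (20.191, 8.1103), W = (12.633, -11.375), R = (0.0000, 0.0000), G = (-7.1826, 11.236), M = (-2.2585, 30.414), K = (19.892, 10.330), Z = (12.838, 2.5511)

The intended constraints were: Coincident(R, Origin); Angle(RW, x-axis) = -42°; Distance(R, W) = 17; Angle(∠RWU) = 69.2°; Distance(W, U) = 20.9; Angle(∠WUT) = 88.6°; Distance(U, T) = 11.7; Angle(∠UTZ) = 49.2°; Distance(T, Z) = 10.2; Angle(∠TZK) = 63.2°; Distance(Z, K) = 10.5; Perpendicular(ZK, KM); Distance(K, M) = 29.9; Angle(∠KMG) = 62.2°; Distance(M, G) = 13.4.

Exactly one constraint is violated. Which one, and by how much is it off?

Distance(M, G) = 13.4 — off by 6.40.

R = (0.00, 0.00) ✓; RW at -42.00° ✓; |RW| = 17.00 ✓; ∠RWU = 69.20° ✓; |WU| = 20.90 ✓; ∠WUT = 88.60° ✓; |UT| = 11.70 ✓; ∠UTZ = 49.20° ✓; |TZ| = 10.20 ✓; ∠TZK = 63.20° ✓; |ZK| = 10.50 ✓; ∠(ZK, KM) = 90.00° ✓; |KM| = 29.90 ✓; ∠KMG = 62.20° ✓; |MG| = 19.80 ✗.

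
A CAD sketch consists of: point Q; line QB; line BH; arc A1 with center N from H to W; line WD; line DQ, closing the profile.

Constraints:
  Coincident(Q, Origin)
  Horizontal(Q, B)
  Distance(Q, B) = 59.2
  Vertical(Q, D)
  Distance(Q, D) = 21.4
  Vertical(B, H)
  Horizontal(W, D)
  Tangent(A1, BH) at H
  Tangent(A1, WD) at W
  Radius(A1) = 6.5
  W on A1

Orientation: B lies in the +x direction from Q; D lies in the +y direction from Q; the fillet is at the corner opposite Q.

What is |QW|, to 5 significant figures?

56.879

The virtual corner opposite Q is at (59.200, 21.400). A1 meets BH tangentially, so NH is at right angles to BH and since A1 is tangent to WD there, NW ⟂ WD, with radius 6.5, so the center N sits 6.5 in from both sides at N = (52.700, 14.900). That places the tangent points at H = (59.200, 14.900) on BH and W = (52.700, 21.400) on WD. Then |QW| = |W − Q| = 56.879.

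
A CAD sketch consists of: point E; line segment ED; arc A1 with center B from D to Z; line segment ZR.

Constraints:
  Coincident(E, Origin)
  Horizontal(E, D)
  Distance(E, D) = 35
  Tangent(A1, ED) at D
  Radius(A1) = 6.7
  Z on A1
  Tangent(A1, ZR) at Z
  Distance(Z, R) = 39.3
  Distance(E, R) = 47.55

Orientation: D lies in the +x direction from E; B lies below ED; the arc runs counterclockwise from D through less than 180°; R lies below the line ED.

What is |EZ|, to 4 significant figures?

28.94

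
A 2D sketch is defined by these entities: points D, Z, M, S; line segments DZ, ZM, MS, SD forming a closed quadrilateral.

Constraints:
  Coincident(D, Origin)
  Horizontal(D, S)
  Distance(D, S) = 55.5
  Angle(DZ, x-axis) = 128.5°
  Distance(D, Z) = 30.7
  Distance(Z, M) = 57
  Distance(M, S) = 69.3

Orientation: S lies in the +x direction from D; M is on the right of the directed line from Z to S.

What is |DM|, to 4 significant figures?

32.11

D is at the origin; DS is horizontal with |DS| = 55.5 and S in +x, so S = (55.5, 0). DZ runs at 128.5° with |DZ| = 30.7, so Z = (-19.11, 24.03). M is determined by |ZM| = 57.0 and |MS| = 69.3 together: it lies at the intersection of circle(Z, 57.0) and circle(S, 69.3). With |ZS| = 78.38, the foot of the radical line on ZS is 29.28 from Z and the perpendicular offset is √(57.0² − 29.28²) = 48.90. Taking the right-of-ZS solution: M = (-6.228, -31.50).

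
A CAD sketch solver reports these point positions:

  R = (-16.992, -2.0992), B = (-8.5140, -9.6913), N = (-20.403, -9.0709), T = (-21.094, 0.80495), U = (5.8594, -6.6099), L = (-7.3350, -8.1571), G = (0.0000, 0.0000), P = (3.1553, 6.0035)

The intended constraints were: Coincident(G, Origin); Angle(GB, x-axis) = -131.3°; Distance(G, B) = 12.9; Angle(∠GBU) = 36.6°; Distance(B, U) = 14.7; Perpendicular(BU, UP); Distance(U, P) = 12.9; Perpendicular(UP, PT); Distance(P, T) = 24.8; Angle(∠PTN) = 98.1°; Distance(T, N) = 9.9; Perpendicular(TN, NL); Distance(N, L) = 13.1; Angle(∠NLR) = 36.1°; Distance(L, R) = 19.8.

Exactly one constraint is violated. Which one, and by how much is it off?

Distance(L, R) = 19.8 — off by 8.40.

G = (0.00, 0.00) ✓; GB at -131.3° ✓; |GB| = 12.90 ✓; ∠GBU = 36.60° ✓; |BU| = 14.70 ✓; ∠(BU, UP) = 90.00° ✓; |UP| = 12.90 ✓; ∠(UP, PT) = 90.00° ✓; |PT| = 24.80 ✓; ∠PTN = 98.10° ✓; |TN| = 9.900 ✓; ∠(TN, NL) = 90.00° ✓; |NL| = 13.10 ✓; ∠NLR = 36.10° ✓; |LR| = 11.40 ✗.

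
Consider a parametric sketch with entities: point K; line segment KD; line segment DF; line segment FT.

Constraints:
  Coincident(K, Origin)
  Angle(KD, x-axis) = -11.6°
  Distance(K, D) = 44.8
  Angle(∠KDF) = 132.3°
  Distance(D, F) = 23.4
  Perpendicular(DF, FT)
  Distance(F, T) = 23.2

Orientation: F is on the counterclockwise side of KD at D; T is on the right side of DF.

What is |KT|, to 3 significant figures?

77.7

K is at the origin; KD runs at -11.6° with length 44.8, so D = 44.8·(cos -11.6°, sin -11.6°) = (43.9, -9.01). ∠KDF = 132.3°, so DF runs at -11.6° + (180° − 132.3°) = 36.1° from the x-axis; with |DF| = 23.4, F = D + 23.4·(cos 36.1°, sin 36.1°) = (62.8, 4.78). DF ⟂ FT; with |FT| = 23.2 on the right of DF, T = F + 23.2·(0.589, -0.808) = (76.5, -14.0). Then |KT| = |T − K| = 77.7.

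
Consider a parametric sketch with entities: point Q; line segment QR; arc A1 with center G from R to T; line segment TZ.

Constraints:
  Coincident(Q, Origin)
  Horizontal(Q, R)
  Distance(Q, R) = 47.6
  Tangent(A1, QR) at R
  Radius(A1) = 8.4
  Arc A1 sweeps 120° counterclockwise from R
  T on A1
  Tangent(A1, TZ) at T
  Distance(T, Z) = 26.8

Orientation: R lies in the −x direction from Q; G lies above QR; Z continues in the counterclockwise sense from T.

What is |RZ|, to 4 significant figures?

36.33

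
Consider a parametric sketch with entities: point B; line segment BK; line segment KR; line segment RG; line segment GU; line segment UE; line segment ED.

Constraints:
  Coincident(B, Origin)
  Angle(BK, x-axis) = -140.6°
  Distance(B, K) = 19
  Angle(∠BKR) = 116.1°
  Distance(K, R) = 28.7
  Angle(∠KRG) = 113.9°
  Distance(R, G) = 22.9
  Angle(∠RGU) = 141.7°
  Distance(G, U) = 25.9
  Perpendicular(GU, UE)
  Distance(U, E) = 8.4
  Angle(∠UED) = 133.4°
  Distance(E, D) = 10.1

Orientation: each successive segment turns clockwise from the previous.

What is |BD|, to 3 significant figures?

32.4

B is at the origin; BK runs at -140.6° with length 19.0, so K = (-14.7, -12.1). ∠BKR = 116.1° gives KR at 156° from the x-axis; with |KR| = 28.7, R = (-40.8, -0.158). ∠KRG = 113.9° gives RG at 89.4° from the x-axis; with |RG| = 22.9, G = (-40.6, 22.7). ∠RGU = 141.7° gives GU at 51.1° from the x-axis; with |GU| = 25.9, U = (-24.3, 42.9). GU is perpendicular to UE, so UE runs at -38.9°; with |UE| = 8.4, E = (-17.8, 37.6). ∠UED = 133.4° gives ED at -85.5° from the x-axis; with |ED| = 10.1, D = (-17.0, 27.6). Then |BD| = |D − B| = 32.4.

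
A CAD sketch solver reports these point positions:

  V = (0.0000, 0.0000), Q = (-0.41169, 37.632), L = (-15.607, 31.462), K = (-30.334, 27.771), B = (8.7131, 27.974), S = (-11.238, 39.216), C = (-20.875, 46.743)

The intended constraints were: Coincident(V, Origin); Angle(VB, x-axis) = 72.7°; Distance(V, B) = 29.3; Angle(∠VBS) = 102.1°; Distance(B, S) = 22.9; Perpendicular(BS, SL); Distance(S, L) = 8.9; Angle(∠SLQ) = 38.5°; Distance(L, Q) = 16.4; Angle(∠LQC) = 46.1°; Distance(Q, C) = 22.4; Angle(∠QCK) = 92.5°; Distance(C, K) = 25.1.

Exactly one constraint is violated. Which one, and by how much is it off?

Distance(C, K) = 25.1 — off by 3.90.

V = (0.00, 0.00) ✓; VB at 72.70° ✓; |VB| = 29.30 ✓; ∠VBS = 102.1° ✓; |BS| = 22.90 ✓; ∠(BS, SL) = 90.00° ✓; |SL| = 8.900 ✓; ∠SLQ = 38.50° ✓; |LQ| = 16.40 ✓; ∠LQC = 46.10° ✓; |QC| = 22.40 ✓; ∠QCK = 92.50° ✓; |CK| = 21.20 ✗.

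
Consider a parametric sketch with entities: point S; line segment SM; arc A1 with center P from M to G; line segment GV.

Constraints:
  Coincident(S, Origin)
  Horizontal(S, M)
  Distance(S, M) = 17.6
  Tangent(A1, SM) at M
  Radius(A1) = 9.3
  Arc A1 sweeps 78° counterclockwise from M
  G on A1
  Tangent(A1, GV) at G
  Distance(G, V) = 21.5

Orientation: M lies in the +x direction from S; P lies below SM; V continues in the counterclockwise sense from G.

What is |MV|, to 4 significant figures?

31.47

S is at the origin; S and M share the same y with |SM| = 17.6 and M on the +x side, so M = (17.60, 0.000). The tangent condition forces PM to be normal to SM, so P = M + (0, -9.3) = (17.60, -9.300). On A1, M sits at bearing 90° from P; a 78° counterclockwise sweep puts G at bearing 168°, so G = P + 9.3·(cos 168°, sin 168°) = (8.503, -7.366). Tangency of A1 to GV means the radius PG is perpendicular to GV, so GV runs along (−sin 168°, cos 168°); with |GV| = 21.5, V = (4.033, -28.40). Then |MV| = |V − M| = 31.47.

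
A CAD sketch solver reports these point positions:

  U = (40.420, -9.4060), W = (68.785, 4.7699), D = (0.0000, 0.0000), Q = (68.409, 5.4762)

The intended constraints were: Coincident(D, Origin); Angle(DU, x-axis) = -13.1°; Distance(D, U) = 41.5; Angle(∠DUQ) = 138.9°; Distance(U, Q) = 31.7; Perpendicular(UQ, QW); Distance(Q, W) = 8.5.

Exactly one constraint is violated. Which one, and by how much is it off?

Distance(Q, W) = 8.5 — off by 7.70.

D = (0.00, 0.00) ✓; DU at -13.10° ✓; |DU| = 41.50 ✓; ∠DUQ = 138.9° ✓; |UQ| = 31.70 ✓; ∠(UQ, QW) = 89.97° ✓; |QW| = 0.8001 ✗.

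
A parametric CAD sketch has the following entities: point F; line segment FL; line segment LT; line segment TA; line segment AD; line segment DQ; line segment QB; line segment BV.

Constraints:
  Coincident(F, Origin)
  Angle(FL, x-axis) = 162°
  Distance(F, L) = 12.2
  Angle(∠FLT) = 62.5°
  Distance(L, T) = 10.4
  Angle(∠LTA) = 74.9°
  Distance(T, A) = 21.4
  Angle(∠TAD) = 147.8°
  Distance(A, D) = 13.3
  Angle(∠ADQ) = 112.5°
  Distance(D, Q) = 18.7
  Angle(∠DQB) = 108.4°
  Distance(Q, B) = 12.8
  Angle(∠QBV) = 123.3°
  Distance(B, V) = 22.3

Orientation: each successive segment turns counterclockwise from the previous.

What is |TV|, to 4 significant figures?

11.05

F is at the origin; FL runs at 162.0° with length 12.2, so L = (-11.60, 3.770). ∠FLT = 62.5° gives LT at -80.50° from the x-axis; with |LT| = 10.4, T = (-9.886, -6.487). ∠LTA = 74.9° gives TA at 24.60° from the x-axis; with |TA| = 21.4, A = (9.571, 2.421). ∠TAD = 147.8° gives AD at 56.80° from the x-axis; with |AD| = 13.3, D = (16.85, 13.55). ∠ADQ = 112.5° gives DQ at 124.3° from the x-axis; with |DQ| = 18.7, Q = (6.316, 29.00). ∠DQB = 108.4° gives QB at -164.1° from the x-axis; with |QB| = 12.8, B = (-5.994, 25.49). ∠QBV = 123.3° gives BV at -107.4° from the x-axis; with |BV| = 22.3, V = (-12.66, 4.212). Then |TV| = |V − T| = 11.05.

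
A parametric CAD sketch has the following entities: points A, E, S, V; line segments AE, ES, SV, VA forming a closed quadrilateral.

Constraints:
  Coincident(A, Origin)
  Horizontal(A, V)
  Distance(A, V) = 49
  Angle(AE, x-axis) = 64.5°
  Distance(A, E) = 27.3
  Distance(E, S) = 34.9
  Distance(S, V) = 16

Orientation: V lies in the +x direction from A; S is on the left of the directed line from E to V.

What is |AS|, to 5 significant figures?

48.066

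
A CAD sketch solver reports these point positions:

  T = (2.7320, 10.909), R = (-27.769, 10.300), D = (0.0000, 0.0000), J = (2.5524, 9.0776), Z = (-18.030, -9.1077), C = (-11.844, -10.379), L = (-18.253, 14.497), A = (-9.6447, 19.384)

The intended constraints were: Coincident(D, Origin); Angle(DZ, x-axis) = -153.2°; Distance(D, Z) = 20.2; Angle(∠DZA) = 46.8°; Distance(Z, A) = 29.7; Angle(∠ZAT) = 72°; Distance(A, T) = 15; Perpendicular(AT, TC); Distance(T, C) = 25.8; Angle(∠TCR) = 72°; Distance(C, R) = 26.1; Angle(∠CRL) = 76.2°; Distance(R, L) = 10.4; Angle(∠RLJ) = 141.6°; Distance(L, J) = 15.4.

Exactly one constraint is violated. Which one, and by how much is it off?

Distance(L, J) = 15.4 — off by 6.10.

D = (0.00, 0.00) ✓; DZ at -153.2° ✓; |DZ| = 20.20 ✓; ∠DZA = 46.80° ✓; |ZA| = 29.70 ✓; ∠ZAT = 72.00° ✓; |AT| = 15.00 ✓; ∠(AT, TC) = 90.00° ✓; |TC| = 25.80 ✓; ∠TCR = 72.00° ✓; |CR| = 26.10 ✓; ∠CRL = 76.20° ✓; |RL| = 10.40 ✓; ∠RLJ = 141.6° ✓; |LJ| = 21.50 ✗.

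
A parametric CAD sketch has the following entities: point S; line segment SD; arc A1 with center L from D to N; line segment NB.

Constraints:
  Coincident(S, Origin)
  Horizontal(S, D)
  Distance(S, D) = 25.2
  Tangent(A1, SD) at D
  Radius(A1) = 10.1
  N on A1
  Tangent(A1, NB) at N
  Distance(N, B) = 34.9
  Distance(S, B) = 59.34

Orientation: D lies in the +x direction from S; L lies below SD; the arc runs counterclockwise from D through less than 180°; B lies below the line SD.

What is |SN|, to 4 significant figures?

24.48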